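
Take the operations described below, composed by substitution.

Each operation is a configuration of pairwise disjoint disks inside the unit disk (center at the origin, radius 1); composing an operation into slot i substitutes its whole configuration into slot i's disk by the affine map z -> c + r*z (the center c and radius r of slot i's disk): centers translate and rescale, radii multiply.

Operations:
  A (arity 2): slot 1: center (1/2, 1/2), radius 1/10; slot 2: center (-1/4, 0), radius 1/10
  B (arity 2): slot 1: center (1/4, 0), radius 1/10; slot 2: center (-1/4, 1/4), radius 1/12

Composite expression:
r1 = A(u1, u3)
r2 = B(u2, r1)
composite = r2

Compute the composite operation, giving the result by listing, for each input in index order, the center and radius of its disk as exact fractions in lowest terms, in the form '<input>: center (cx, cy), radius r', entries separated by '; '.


u1: center (-5/24, 7/24), radius 1/120; u2: center (1/4, 0), radius 1/10; u3: center (-13/48, 1/4), radius 1/120

Each u-disk chains the slot maps above it in B; radii multiply.
for u2, the 1-step affine chain lands on center (1/4, 0), radius 1/10
for u1, the 2-step affine chain lands on center (-5/24, 7/24), radius 1/120
for u3, the 2-step affine chain lands on center (-13/48, 1/4), radius 1/120


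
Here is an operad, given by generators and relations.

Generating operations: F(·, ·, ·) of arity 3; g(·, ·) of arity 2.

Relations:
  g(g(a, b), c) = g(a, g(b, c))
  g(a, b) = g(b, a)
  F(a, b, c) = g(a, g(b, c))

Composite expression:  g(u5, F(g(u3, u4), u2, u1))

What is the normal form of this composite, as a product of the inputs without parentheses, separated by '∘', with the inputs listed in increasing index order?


u1 ∘ u2 ∘ u3 ∘ u4 ∘ u5


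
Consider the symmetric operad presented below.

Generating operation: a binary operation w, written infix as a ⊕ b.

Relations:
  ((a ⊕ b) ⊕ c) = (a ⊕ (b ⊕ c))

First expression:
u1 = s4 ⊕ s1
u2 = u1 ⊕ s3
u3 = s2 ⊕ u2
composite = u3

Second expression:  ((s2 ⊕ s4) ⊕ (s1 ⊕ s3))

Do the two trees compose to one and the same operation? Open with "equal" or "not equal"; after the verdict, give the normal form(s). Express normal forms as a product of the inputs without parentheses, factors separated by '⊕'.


Reducing the first expression gives s2 ⊕ s4 ⊕ s1 ⊕ s3
Reducing the second expression gives s2 ⊕ s4 ⊕ s1 ⊕ s3
Same normal form: equal.

equal — both sides give s2 ⊕ s4 ⊕ s1 ⊕ s3


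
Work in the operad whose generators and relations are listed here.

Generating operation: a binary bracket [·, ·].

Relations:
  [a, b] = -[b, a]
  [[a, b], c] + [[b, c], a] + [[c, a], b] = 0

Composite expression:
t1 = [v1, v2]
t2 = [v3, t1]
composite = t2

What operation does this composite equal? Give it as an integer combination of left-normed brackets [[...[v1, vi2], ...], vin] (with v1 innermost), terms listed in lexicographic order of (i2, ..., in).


-[[v1, v2], v3]

Antisymmetry and Jacobi reduce to v1-anchored left-normed brackets.
Composite bracket: [v3, [v1, v2]]
Applying ab - ba throughout gives 4 signed words (2^2 = 4).
Coefficients come from the v1-initial words:
  v1v2v3 appears with sign -1, giving the term -[[v1, v2], v3]


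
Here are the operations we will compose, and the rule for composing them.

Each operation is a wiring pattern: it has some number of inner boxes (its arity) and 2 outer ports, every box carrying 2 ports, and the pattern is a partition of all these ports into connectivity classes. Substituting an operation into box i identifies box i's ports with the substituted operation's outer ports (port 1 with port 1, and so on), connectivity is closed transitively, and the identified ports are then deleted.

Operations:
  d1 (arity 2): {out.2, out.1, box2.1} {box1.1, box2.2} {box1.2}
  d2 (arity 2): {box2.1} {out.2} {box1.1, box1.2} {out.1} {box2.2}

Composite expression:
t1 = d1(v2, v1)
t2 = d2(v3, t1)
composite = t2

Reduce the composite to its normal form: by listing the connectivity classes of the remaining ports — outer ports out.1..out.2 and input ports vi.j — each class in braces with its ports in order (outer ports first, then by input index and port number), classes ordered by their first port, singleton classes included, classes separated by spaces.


Reachability decides: close wires over d2-identified ports.
d1 over (v2, v1) gives {out.1, out.2, v1.1} {v1.2, v2.1} {v2.2}, out.j being that stage's outer ports
d2 over (v3, v2, v1) gives {out.1} {out.2} {v1.1} {v1.2, v2.1} {v2.2} {v3.1, v3.2}, out.j being that stage's outer ports

{out.1} {out.2} {v1.1} {v1.2, v2.1} {v2.2} {v3.1, v3.2}


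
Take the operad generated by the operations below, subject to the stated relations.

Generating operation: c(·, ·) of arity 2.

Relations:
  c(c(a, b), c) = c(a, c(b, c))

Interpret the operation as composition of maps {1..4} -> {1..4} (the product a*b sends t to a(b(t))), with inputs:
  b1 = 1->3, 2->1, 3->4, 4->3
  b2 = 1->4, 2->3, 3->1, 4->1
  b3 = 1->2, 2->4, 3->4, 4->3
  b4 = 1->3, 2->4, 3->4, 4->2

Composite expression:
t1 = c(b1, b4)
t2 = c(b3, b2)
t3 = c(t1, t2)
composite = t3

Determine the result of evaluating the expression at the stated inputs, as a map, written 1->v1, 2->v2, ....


c(b1, b4) = 1->4, 2->3, 3->3, 4->1
c(b3, b2) = 1->3, 2->4, 3->2, 4->2
c(c(b1, b4), c(b3, b2)) = 1->3, 2->1, 3->3, 4->3

1->3, 2->1, 3->3, 4->3


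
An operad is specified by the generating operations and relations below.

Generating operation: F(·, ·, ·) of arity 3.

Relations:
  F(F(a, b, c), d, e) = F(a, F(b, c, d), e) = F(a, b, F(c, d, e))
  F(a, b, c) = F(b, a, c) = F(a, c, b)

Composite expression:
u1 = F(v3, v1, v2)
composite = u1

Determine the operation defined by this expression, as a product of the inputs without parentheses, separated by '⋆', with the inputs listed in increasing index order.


v1 ⋆ v2 ⋆ v3

With F associative and commutative, the v-input set is all that matters.
F(v3, v1, v2) reduces to v3 ⋆ v1 ⋆ v2
commutativity sorts the factors: v1 ⋆ v2 ⋆ v3


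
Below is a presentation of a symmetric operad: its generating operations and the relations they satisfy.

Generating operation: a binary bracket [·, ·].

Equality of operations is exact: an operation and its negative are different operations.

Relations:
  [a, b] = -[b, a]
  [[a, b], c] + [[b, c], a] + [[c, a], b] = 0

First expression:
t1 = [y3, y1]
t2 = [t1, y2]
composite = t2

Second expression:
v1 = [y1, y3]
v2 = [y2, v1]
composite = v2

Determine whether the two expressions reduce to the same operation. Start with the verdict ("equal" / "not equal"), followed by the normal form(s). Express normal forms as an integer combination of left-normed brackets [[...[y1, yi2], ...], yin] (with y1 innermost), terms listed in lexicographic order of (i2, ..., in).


equal — both sides give -[[y1, y3], y2]

Reducing the first expression gives -[[y1, y3], y2]
Reducing the second expression gives -[[y1, y3], y2]
Both agree, so they are equal.


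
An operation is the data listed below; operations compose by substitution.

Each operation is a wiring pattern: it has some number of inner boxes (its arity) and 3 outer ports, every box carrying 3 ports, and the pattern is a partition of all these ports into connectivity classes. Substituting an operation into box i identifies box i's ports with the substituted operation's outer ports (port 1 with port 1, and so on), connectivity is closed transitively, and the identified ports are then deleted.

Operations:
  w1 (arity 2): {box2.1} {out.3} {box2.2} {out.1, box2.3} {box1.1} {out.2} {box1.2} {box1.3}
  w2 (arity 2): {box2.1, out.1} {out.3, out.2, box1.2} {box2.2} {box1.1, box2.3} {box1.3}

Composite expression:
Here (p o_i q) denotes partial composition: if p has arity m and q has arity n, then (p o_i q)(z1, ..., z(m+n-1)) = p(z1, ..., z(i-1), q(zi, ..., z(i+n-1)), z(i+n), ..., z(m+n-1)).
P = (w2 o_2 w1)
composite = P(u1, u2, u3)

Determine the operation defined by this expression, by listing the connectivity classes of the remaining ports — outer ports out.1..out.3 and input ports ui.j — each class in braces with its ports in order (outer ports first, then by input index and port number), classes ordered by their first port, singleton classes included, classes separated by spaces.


{out.1, u3.3} {out.2, out.3, u1.2} {u1.1} {u1.3} {u2.1} {u2.2} {u2.3} {u3.1} {u3.2}

Treat the ports identified at w2 as solder joints: merge, then drop.
through w1, on inputs (u2, u3): {out.1, u3.3} {out.2} {out.3} {u2.1} {u2.2} {u2.3} {u3.1} {u3.2} (out.j = stage outer ports)
through w2, on inputs (u1, u2, u3): {out.1, u3.3} {out.2, out.3, u1.2} {u1.1} {u1.3} {u2.1} {u2.2} {u2.3} {u3.1} {u3.2} (out.j = stage outer ports)


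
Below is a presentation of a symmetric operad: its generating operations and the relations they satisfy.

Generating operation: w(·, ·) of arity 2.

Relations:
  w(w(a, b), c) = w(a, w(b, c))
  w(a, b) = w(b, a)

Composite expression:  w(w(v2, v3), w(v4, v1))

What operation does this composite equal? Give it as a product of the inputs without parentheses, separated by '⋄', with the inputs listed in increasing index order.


Shape and order are irrelevant to w; the v-input set decides.
w(v2, v3) spells out as v2 ⋄ v3
w(v4, v1) spells out as v4 ⋄ v1
w(w(v2, v3), w(v4, v1)) spells out as v2 ⋄ v3 ⋄ v4 ⋄ v1
reordering the factors by index: v1 ⋄ v2 ⋄ v3 ⋄ v4

v1 ⋄ v2 ⋄ v3 ⋄ v4


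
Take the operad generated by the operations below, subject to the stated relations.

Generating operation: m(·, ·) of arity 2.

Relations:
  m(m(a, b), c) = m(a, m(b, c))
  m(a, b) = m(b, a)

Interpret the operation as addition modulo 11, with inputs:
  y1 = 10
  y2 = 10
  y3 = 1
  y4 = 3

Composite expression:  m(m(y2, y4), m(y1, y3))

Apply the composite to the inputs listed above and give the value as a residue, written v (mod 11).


m(y2, y4) = 2
m(y1, y3) = 0
m(m(y2, y4), m(y1, y3)) = 2

2 (mod 11)


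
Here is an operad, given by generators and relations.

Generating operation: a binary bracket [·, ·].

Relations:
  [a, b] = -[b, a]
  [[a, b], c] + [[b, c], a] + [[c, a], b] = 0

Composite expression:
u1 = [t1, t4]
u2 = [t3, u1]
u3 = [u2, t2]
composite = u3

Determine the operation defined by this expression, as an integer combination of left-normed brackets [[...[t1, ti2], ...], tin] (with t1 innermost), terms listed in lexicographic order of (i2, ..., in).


Antisymmetry and Jacobi reduce to t1-anchored left-normed brackets.
Composite bracket: [[t3, [t1, t4]], t2]
Each bracket splits as ab - ba, giving 8 signed words (2^3 = 8).
Only words starting with t1 matter:
  the word t1t4t3t2 carries sign -1 and contributes -[[[t1, t4], t3], t2]

-[[[t1, t4], t3], t2]


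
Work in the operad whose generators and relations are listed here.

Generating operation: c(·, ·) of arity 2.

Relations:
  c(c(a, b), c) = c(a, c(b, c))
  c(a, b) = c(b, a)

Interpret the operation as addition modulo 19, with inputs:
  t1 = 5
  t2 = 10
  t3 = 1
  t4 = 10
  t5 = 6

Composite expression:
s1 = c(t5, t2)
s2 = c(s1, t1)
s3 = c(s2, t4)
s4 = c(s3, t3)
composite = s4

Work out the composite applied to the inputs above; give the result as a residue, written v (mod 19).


13 (mod 19)

c(t5, t2) = 16
c(c(t5, t2), t1) = 2
c(c(c(t5, t2), t1), t4) = 12
c(c(c(c(t5, t2), t1), t4), t3) = 13


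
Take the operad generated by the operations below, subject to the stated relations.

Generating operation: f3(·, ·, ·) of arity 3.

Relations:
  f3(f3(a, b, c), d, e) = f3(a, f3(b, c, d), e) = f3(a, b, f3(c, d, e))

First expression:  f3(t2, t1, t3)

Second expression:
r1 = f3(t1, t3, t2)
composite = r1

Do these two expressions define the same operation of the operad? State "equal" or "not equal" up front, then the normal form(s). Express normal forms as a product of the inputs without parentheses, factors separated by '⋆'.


The first expression, normalized: t2 ⋆ t1 ⋆ t3
The second expression, normalized: t1 ⋆ t3 ⋆ t2
The normal forms differ: not equal.

not equal — first t2 ⋆ t1 ⋆ t3, second t1 ⋆ t3 ⋆ t2


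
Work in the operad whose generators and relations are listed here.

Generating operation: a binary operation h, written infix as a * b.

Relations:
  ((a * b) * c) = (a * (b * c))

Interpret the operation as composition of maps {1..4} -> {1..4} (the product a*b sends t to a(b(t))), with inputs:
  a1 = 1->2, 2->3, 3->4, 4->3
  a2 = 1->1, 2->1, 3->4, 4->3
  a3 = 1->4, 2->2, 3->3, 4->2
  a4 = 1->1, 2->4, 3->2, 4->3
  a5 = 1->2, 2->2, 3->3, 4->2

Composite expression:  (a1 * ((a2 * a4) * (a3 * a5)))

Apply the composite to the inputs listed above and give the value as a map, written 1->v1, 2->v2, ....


1->4, 2->4, 3->2, 4->4


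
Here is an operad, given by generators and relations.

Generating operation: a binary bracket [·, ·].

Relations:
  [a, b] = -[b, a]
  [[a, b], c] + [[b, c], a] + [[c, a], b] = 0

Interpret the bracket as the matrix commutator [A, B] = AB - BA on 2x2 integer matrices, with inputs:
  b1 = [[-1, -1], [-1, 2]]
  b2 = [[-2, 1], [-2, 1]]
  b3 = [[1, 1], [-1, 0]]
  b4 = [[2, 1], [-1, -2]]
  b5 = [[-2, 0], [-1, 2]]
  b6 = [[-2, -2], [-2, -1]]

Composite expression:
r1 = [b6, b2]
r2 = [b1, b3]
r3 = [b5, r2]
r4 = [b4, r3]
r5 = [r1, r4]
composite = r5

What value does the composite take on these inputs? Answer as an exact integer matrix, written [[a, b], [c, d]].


[[-732, 264], [-1104, 732]]

[b6, b2] = [[6, -7], [4, -6]]
[b1, b3] = [[2, -2], [-4, -2]]
[b5, [b1, b3]] = [[-2, 8], [-20, 2]]
[b4, [b5, [b1, b3]]] = [[-12, 36], [84, 12]]
[[b6, b2], [b4, [b5, [b1, b3]]]] = [[-732, 264], [-1104, 732]]


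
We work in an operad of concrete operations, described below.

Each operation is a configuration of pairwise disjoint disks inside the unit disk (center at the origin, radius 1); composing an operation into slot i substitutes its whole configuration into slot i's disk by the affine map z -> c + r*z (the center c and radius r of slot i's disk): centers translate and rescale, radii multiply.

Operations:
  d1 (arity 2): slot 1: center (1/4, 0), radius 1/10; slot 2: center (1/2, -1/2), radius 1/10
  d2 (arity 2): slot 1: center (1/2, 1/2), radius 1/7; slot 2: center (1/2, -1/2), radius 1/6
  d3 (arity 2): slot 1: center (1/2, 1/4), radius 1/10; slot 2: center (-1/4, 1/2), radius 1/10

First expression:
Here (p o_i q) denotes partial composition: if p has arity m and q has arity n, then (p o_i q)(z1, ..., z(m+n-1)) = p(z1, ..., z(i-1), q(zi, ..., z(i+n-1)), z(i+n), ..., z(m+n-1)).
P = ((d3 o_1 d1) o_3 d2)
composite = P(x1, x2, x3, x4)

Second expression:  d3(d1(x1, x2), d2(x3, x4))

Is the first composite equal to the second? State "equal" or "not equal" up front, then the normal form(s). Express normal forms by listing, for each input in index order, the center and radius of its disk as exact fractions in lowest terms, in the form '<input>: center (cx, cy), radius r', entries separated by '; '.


equal; both compose to x1: center (21/40, 1/4), radius 1/100; x2: center (11/20, 1/5), radius 1/100; x3: center (-1/5, 11/20), radius 1/70; x4: center (-1/5, 9/20), radius 1/60


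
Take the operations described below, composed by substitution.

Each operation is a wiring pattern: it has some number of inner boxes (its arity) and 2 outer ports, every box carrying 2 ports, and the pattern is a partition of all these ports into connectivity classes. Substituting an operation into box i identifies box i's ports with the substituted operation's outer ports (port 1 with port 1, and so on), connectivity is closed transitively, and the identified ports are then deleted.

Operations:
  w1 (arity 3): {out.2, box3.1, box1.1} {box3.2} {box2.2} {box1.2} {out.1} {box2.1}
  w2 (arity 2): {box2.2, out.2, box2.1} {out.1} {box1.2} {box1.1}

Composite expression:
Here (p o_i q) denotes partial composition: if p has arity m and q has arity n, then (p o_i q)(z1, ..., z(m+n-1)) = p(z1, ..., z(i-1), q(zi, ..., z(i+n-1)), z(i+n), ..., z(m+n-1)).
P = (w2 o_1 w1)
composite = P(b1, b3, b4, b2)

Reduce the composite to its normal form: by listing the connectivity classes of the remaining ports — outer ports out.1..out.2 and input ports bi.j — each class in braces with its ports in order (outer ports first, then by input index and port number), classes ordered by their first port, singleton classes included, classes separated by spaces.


After gluing at w2, chains via deleted ports link the b-ports.
the subtree at w1 composes to {out.1} {out.2, b1.1, b4.1} {b1.2} {b3.1} {b3.2} {b4.2} on (b1, b3, b4); out.j = own outer ports
the subtree at w2 composes to {out.1} {out.2, b2.1, b2.2} {b1.1, b4.1} {b1.2} {b3.1} {b3.2} {b4.2} on (b1, b3, b4, b2); out.j = own outer ports

{out.1} {out.2, b2.1, b2.2} {b1.1, b4.1} {b1.2} {b3.1} {b3.2} {b4.2}


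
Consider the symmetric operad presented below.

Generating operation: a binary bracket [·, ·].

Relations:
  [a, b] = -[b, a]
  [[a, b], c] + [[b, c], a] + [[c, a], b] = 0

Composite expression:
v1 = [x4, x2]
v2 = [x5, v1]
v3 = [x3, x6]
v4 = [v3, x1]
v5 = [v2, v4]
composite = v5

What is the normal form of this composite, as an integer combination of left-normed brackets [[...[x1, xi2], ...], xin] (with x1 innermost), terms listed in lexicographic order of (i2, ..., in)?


[[[[[x1, x3], x6], x2], x4], x5] - [[[[[x1, x3], x6], x4], x2], x5] - [[[[[x1, x3], x6], x5], x2], x4] + [[[[[x1, x3], x6], x5], x4], x2] - [[[[[x1, x6], x3], x2], x4], x5] + [[[[[x1, x6], x3], x4], x2], x5] + [[[[[x1, x6], x3], x5], x2], x4] - [[[[[x1, x6], x3], x5], x4], x2]

In the tensor algebra, words opening x1 carry the x1-anchored form.
Composite bracket: [[x5, [x4, x2]], [[x3, x6], x1]]
Under [a, b] = ab - ba we get 32 signed associative words (2^5 = 32).
Coefficients come from the x1-initial words:
  the word x1x3x6x2x4x5 carries sign +1 and contributes +[[[[[x1, x3], x6], x2], x4], x5]
  the word x1x3x6x4x2x5 carries sign -1 and contributes -[[[[[x1, x3], x6], x4], x2], x5]
  the word x1x3x6x5x2x4 carries sign -1 and contributes -[[[[[x1, x3], x6], x5], x2], x4]
  the word x1x3x6x5x4x2 carries sign +1 and contributes +[[[[[x1, x3], x6], x5], x4], x2]
  the word x1x6x3x2x4x5 carries sign -1 and contributes -[[[[[x1, x6], x3], x2], x4], x5]
  the word x1x6x3x4x2x5 carries sign +1 and contributes +[[[[[x1, x6], x3], x4], x2], x5]
  the word x1x6x3x5x2x4 carries sign +1 and contributes +[[[[[x1, x6], x3], x5], x2], x4]
  the word x1x6x3x5x4x2 carries sign -1 and contributes -[[[[[x1, x6], x3], x5], x4], x2]


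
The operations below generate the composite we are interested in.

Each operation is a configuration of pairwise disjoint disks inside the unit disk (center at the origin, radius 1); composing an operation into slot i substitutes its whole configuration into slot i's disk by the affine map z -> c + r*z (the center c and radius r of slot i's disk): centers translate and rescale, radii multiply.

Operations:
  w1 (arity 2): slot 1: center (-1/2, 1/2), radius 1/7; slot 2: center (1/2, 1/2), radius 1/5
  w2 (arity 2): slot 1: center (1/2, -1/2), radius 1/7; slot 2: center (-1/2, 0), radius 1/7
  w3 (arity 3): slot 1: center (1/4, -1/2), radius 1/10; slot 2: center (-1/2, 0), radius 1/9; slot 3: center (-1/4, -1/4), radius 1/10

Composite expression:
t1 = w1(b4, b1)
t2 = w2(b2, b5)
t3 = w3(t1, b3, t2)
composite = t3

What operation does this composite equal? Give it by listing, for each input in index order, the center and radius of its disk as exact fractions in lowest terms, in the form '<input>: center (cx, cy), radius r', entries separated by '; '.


Only the slot chain above each b matters under w3; compose those maps.
b4: after 2 affine steps, its disk has center (1/5, -9/20), radius 1/70
b1: after 2 affine steps, its disk has center (3/10, -9/20), radius 1/50
b3: after 1 affine step, its disk has center (-1/2, 0), radius 1/9
b2: after 2 affine steps, its disk has center (-1/5, -3/10), radius 1/70
b5: after 2 affine steps, its disk has center (-3/10, -1/4), radius 1/70

b1: center (3/10, -9/20), radius 1/50; b2: center (-1/5, -3/10), radius 1/70; b3: center (-1/2, 0), radius 1/9; b4: center (1/5, -9/20), radius 1/70; b5: center (-3/10, -1/4), radius 1/70


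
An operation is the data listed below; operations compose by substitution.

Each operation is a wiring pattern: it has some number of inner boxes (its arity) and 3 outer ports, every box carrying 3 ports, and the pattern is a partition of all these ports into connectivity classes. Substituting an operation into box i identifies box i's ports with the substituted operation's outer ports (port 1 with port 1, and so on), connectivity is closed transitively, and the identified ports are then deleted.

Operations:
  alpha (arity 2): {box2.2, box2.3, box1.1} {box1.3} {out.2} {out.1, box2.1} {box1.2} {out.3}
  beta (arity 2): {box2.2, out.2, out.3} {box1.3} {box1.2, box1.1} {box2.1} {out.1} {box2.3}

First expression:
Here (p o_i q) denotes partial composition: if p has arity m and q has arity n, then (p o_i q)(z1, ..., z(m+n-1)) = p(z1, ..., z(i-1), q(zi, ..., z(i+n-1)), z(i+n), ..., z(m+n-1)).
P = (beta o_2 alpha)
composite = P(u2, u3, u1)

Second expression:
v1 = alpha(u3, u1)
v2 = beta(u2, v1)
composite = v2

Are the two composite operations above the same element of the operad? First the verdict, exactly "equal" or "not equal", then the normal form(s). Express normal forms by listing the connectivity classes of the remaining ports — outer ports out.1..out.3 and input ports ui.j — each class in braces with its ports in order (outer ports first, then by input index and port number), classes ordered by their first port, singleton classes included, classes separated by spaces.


equal: each reduces to {out.1} {out.2, out.3} {u1.1} {u1.2, u1.3, u3.1} {u2.1, u2.2} {u2.3} {u3.2} {u3.3}

The first composite normalizes to {out.1} {out.2, out.3} {u1.1} {u1.2, u1.3, u3.1} {u2.1, u2.2} {u2.3} {u3.2} {u3.3}
The second composite normalizes to {out.1} {out.2, out.3} {u1.1} {u1.2, u1.3, u3.1} {u2.1, u2.2} {u2.3} {u3.2} {u3.3}
Identical normal forms: equal.


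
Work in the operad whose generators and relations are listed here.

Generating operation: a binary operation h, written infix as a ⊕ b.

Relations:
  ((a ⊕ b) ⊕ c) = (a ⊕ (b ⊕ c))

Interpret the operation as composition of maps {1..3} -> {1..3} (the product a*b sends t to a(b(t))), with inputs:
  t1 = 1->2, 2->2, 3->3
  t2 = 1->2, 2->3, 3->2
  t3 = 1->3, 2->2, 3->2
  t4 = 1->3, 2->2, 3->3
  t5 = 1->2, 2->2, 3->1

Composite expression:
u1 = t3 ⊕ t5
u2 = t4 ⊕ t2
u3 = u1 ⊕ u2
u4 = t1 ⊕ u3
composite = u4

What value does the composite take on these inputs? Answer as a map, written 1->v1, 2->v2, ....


(t3 ⊕ t5) = 1->2, 2->2, 3->3
(t4 ⊕ t2) = 1->2, 2->3, 3->2
((t3 ⊕ t5) ⊕ (t4 ⊕ t2)) = 1->2, 2->3, 3->2
(t1 ⊕ ((t3 ⊕ t5) ⊕ (t4 ⊕ t2))) = 1->2, 2->3, 3->2

1->2, 2->3, 3->2


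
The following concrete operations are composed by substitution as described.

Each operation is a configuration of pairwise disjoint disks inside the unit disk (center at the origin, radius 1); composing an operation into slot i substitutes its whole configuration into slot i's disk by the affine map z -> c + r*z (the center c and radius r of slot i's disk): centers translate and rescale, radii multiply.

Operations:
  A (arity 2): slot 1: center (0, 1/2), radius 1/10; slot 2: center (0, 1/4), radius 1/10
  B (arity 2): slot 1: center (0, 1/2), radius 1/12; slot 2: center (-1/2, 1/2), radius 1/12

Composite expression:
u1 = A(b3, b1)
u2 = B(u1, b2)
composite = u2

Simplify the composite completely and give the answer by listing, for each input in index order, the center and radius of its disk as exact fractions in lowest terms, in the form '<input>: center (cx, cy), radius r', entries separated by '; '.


b1: center (0, 25/48), radius 1/120; b2: center (-1/2, 1/2), radius 1/12; b3: center (0, 13/24), radius 1/120


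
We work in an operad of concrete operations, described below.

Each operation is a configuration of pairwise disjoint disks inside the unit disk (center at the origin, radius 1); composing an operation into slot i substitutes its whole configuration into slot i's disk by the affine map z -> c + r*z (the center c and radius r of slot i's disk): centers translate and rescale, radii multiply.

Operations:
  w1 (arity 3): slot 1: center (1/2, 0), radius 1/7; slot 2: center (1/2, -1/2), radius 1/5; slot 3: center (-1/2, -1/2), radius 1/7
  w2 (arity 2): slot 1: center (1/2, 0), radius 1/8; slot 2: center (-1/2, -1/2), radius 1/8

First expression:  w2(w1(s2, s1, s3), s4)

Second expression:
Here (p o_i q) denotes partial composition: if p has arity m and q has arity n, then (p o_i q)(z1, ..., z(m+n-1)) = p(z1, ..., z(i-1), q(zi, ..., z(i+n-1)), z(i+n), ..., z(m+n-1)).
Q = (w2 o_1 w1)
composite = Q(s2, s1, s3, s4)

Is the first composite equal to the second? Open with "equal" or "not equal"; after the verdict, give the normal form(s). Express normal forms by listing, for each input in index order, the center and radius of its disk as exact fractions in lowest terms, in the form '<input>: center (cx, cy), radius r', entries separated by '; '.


Normal form of the first expression: s1: center (9/16, -1/16), radius 1/40; s2: center (9/16, 0), radius 1/56; s3: center (7/16, -1/16), radius 1/56; s4: center (-1/2, -1/2), radius 1/8
Normal form of the second expression: s1: center (9/16, -1/16), radius 1/40; s2: center (9/16, 0), radius 1/56; s3: center (7/16, -1/16), radius 1/56; s4: center (-1/2, -1/2), radius 1/8
The normal forms match — equal.

equal; both compose to s1: center (9/16, -1/16), radius 1/40; s2: center (9/16, 0), radius 1/56; s3: center (7/16, -1/16), radius 1/56; s4: center (-1/2, -1/2), radius 1/8


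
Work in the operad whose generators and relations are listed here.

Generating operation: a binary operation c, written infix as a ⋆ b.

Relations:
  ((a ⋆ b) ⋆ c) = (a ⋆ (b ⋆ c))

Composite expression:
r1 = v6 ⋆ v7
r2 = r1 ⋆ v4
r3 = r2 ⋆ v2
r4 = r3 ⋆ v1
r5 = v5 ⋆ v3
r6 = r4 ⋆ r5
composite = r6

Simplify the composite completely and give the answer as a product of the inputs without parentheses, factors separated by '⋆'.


All parenthesizations of c agree; list the v-inputs left to right.
(v6 ⋆ v7) linearizes to v6 ⋆ v7
((v6 ⋆ v7) ⋆ v4) linearizes to v6 ⋆ v7 ⋆ v4
(((v6 ⋆ v7) ⋆ v4) ⋆ v2) linearizes to v6 ⋆ v7 ⋆ v4 ⋆ v2
((((v6 ⋆ v7) ⋆ v4) ⋆ v2) ⋆ v1) linearizes to v6 ⋆ v7 ⋆ v4 ⋆ v2 ⋆ v1
(v5 ⋆ v3) linearizes to v5 ⋆ v3
(((((v6 ⋆ v7) ⋆ v4) ⋆ v2) ⋆ v1) ⋆ (v5 ⋆ v3)) linearizes to v6 ⋆ v7 ⋆ v4 ⋆ v2 ⋆ v1 ⋆ v5 ⋆ v3

v6 ⋆ v7 ⋆ v4 ⋆ v2 ⋆ v1 ⋆ v5 ⋆ v3


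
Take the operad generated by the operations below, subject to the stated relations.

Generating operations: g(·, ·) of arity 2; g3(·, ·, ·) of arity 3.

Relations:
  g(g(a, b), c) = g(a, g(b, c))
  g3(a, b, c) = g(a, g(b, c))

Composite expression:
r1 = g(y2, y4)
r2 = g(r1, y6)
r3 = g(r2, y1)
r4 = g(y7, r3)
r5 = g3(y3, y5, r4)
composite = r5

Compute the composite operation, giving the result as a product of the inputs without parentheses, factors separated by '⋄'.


y3 ⋄ y5 ⋄ y7 ⋄ y2 ⋄ y4 ⋄ y6 ⋄ y1

All parenthesizations of g3 agree; list the y-inputs left to right.
g(y2, y4) flattens to y2 ⋄ y4
g(g(y2, y4), y6) flattens to y2 ⋄ y4 ⋄ y6
g(g(g(y2, y4), y6), y1) flattens to y2 ⋄ y4 ⋄ y6 ⋄ y1
g(y7, g(g(g(y2, y4), y6), y1)) flattens to y7 ⋄ y2 ⋄ y4 ⋄ y6 ⋄ y1
g3(y3, y5, g(y7, g(g(g(y2, y4), y6), y1))) flattens to y3 ⋄ y5 ⋄ y7 ⋄ y2 ⋄ y4 ⋄ y6 ⋄ y1


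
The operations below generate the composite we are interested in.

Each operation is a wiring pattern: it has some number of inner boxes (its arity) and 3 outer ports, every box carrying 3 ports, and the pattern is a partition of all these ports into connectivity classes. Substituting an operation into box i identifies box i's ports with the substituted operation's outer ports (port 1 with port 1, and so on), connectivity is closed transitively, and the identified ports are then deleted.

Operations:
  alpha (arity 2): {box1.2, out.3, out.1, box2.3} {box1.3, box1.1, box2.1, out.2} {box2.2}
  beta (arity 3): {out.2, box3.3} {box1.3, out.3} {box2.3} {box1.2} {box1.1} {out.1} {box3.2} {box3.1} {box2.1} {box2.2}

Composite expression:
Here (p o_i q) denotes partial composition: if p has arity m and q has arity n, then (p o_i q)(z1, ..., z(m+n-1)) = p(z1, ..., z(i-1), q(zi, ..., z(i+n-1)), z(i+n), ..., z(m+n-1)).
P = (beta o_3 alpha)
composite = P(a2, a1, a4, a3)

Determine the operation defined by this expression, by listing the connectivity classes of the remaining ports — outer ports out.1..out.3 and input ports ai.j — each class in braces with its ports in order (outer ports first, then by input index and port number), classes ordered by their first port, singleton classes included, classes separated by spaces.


After gluing at beta, chains via deleted ports link the a-ports.
the subtree at alpha composes to {out.1, out.3, a3.3, a4.2} {out.2, a3.1, a4.1, a4.3} {a3.2} on (a4, a3); out.j = own outer ports
the subtree at beta composes to {out.1} {out.2, a3.3, a4.2} {out.3, a2.3} {a1.1} {a1.2} {a1.3} {a2.1} {a2.2} {a3.1, a4.1, a4.3} {a3.2} on (a2, a1, a4, a3); out.j = own outer ports

{out.1} {out.2, a3.3, a4.2} {out.3, a2.3} {a1.1} {a1.2} {a1.3} {a2.1} {a2.2} {a3.1, a4.1, a4.3} {a3.2}


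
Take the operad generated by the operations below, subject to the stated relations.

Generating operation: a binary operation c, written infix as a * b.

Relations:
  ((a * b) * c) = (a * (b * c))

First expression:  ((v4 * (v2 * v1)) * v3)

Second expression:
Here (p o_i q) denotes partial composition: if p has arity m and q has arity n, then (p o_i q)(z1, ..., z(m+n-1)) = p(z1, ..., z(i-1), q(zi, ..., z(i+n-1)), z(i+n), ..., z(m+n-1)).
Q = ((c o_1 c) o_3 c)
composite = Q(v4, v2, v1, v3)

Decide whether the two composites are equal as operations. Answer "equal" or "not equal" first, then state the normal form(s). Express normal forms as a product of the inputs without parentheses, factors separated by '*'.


The first expression reduces to v4 * v2 * v1 * v3
The second expression reduces to v4 * v2 * v1 * v3
Both agree, so they are equal.

equal: each reduces to v4 * v2 * v1 * v3


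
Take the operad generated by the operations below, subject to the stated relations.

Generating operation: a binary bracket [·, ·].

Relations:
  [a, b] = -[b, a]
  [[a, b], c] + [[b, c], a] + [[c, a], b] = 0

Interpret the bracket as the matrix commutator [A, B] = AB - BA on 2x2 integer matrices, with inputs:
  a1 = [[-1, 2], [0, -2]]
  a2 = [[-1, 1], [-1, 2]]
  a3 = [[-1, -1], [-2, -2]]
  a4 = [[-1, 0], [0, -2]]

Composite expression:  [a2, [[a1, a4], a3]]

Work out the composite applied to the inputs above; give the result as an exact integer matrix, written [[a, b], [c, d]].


[a1, a4] = [[0, -2], [0, 0]]
[[a1, a4], a3] = [[4, 2], [0, -4]]
[a2, [[a1, a4], a3]] = [[2, -14], [-8, -2]]

[[2, -14], [-8, -2]]


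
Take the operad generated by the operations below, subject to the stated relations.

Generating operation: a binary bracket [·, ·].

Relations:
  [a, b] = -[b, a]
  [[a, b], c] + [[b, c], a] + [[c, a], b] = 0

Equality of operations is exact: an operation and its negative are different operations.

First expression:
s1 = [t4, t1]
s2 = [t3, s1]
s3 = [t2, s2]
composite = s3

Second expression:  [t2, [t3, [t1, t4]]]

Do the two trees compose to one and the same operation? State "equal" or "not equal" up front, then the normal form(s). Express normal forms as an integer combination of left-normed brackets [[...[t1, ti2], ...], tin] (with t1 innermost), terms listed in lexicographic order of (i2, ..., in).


Reducing the first expression gives -[[[t1, t4], t3], t2]
Reducing the second expression gives [[[t1, t4], t3], t2]
The forms do not match — not equal.

not equal; the first gives -[[[t1, t4], t3], t2] and the second [[[t1, t4], t3], t2]


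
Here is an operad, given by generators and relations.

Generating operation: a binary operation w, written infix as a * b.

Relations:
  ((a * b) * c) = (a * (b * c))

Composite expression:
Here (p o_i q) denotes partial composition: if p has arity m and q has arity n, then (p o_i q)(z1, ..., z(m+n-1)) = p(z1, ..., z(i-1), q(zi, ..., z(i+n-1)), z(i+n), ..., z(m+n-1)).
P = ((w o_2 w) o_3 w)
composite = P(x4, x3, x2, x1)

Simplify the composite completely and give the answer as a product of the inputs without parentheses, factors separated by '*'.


x4 * x3 * x2 * x1

The w-tree's shape is irrelevant; the x-reading-order decides.
(x2 * x1) unparenthesizes to x2 * x1
(x3 * (x2 * x1)) unparenthesizes to x3 * x2 * x1
(x4 * (x3 * (x2 * x1))) unparenthesizes to x4 * x3 * x2 * x1


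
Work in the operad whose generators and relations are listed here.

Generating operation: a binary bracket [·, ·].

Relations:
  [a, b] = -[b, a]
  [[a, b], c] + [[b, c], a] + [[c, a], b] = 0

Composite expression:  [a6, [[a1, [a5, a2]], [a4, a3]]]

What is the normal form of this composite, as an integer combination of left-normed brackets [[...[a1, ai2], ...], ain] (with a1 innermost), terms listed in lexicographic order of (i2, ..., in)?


-[[[[[a1, a2], a5], a3], a4], a6] + [[[[[a1, a2], a5], a4], a3], a6] + [[[[[a1, a5], a2], a3], a4], a6] - [[[[[a1, a5], a2], a4], a3], a6]

In the tensor algebra, words opening a1 carry the a1-anchored form.
Composite bracket: [a6, [[a1, [a5, a2]], [a4, a3]]]
Full expansion: 32 signed words from ab - ba (2^5 = 32).
Collect the words opening with a1:
  a1a2a5a3a4a6 (sign -1) contributes -[[[[[a1, a2], a5], a3], a4], a6]
  a1a2a5a4a3a6 (sign +1) contributes +[[[[[a1, a2], a5], a4], a3], a6]
  a1a5a2a3a4a6 (sign +1) contributes +[[[[[a1, a5], a2], a3], a4], a6]
  a1a5a2a4a3a6 (sign -1) contributes -[[[[[a1, a5], a2], a4], a3], a6]


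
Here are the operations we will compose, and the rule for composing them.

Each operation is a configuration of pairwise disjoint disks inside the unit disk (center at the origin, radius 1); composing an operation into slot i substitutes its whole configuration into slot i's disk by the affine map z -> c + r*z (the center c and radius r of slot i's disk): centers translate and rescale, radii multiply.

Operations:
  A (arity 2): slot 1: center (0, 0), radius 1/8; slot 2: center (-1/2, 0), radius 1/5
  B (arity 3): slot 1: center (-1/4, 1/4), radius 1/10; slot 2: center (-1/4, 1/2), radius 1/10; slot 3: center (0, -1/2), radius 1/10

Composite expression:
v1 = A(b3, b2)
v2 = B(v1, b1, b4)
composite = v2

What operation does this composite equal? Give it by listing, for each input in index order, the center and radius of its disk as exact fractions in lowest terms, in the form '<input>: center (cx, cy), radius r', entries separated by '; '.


b1: center (-1/4, 1/2), radius 1/10; b2: center (-3/10, 1/4), radius 1/50; b3: center (-1/4, 1/4), radius 1/80; b4: center (0, -1/2), radius 1/10

Below B, radii multiply path by path; the b-disk centers shift.
b3 passes through 2 substitutions, ending at center (-1/4, 1/4), radius 1/80
b2 passes through 2 substitutions, ending at center (-3/10, 1/4), radius 1/50
b1 passes through 1 substitution, ending at center (-1/4, 1/2), radius 1/10
b4 passes through 1 substitution, ending at center (0, -1/2), radius 1/10


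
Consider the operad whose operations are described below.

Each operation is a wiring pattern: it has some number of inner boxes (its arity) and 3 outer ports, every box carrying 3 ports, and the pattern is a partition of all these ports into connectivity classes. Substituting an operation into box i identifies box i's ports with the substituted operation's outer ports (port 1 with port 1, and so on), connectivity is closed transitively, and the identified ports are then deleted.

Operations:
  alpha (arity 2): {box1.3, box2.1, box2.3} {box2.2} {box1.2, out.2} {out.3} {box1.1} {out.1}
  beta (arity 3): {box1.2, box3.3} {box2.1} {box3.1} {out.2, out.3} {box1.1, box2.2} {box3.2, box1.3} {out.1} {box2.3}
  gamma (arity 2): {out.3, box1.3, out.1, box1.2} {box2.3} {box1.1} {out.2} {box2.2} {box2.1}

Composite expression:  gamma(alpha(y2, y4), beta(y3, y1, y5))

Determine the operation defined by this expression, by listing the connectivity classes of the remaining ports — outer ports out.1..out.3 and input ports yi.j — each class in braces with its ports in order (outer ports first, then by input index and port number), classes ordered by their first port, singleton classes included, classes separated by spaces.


{out.1, out.3, y2.2} {out.2} {y1.1} {y1.2, y3.1} {y1.3} {y2.1} {y2.3, y4.1, y4.3} {y3.2, y5.3} {y3.3, y5.2} {y4.2} {y5.1}

Treat the ports identified at gamma as solder joints: merge, then drop.
the subtree at alpha composes to {out.1} {out.2, y2.2} {out.3} {y2.1} {y2.3, y4.1, y4.3} {y4.2} on (y2, y4); out.j = own outer ports
the subtree at beta composes to {out.1} {out.2, out.3} {y1.1} {y1.2, y3.1} {y1.3} {y3.2, y5.3} {y3.3, y5.2} {y5.1} on (y3, y1, y5); out.j = own outer ports
the subtree at gamma composes to {out.1, out.3, y2.2} {out.2} {y1.1} {y1.2, y3.1} {y1.3} {y2.1} {y2.3, y4.1, y4.3} {y3.2, y5.3} {y3.3, y5.2} {y4.2} {y5.1} on (y2, y4, y3, y1, y5); out.j = own outer ports


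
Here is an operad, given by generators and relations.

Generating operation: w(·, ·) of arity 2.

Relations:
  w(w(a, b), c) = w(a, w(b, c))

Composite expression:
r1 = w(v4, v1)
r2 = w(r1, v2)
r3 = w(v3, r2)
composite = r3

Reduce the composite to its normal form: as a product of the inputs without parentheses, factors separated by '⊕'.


Under associativity of w, the answer is the v's in reading order.
w(v4, v1) spells out as v4 ⊕ v1
w(w(v4, v1), v2) spells out as v4 ⊕ v1 ⊕ v2
w(v3, w(w(v4, v1), v2)) spells out as v3 ⊕ v4 ⊕ v1 ⊕ v2

v3 ⊕ v4 ⊕ v1 ⊕ v2


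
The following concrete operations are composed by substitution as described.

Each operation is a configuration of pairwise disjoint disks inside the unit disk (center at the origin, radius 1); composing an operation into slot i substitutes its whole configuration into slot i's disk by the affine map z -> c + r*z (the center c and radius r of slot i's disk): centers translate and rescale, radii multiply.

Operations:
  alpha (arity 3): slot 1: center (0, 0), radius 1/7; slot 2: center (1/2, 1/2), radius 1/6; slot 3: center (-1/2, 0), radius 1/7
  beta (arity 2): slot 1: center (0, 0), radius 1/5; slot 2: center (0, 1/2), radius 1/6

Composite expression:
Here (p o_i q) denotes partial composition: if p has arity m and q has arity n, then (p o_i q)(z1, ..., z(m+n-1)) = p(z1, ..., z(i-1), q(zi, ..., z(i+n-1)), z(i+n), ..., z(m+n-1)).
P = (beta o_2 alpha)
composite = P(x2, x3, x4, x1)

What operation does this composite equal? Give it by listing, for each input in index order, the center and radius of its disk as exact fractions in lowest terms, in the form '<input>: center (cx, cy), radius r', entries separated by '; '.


x1: center (-1/12, 1/2), radius 1/42; x2: center (0, 0), radius 1/5; x3: center (0, 1/2), radius 1/42; x4: center (1/12, 7/12), radius 1/36

Nesting under beta composes maps z -> c + r*z down each x-path.
input x2: composing its 1 substitution step yields center (0, 0), radius 1/5
input x3: composing its 2 substitution steps yields center (0, 1/2), radius 1/42
input x4: composing its 2 substitution steps yields center (1/12, 7/12), radius 1/36
input x1: composing its 2 substitution steps yields center (-1/12, 1/2), radius 1/42


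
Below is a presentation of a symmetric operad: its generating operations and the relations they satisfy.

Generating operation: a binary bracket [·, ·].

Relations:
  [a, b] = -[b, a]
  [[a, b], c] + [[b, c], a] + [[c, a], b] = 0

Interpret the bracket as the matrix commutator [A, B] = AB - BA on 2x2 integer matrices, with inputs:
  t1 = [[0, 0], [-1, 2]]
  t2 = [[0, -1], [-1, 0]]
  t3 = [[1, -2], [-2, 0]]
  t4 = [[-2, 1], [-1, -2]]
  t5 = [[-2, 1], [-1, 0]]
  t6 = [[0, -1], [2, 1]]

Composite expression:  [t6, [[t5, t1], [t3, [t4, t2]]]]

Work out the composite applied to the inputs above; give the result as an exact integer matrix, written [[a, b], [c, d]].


[t5, t1] = [[-1, 2], [0, 1]]
[t4, t2] = [[-2, 0], [0, 2]]
[t3, [t4, t2]] = [[0, -8], [8, 0]]
[[t5, t1], [t3, [t4, t2]]] = [[16, 16], [16, -16]]
[t6, [[t5, t1], [t3, [t4, t2]]]] = [[-48, 16], [80, 48]]

[[-48, 16], [80, 48]]
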